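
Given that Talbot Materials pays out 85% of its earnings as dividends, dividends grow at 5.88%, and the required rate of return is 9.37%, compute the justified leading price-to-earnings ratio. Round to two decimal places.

Justified leading P/E = b/(r−g) = 0.85/(0.0937−0.0588) = 24.3553

24.36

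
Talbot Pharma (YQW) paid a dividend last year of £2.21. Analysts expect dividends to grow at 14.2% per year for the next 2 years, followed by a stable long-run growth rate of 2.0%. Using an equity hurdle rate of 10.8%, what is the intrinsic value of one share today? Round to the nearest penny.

Two-stage DDM. Project D₁…D_2 at 0.142, terminal growth 0.02, discount at r = 0.108.
D_1 = 2.5238
D_2 = 2.8822
Terminal value at t=2: TV = D_3/(r−g) = 2.9398/(0.108−0.02) = 33.4073
P₀ = 2.5238/(1+0.108)^1 + 2.8822/(1+0.108)^2 + 33.4073/(1+0.108)^2 = 31.8377

£31.84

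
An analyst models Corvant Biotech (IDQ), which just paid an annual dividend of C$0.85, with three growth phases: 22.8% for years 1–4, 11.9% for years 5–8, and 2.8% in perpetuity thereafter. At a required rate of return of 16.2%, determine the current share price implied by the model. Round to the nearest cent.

Three-stage DDM. Project D₁…D_8; terminal Gordon value at t=8 with g = 0.028; discount at r = 0.162.
D_1 = 1.0438
D_2 = 1.2818
D_3 = 1.5740
D_4 = 1.9329
D_5 = 2.1629
D_6 = 2.4203
D_7 = 2.7083
D_8 = 3.0306
TV_8 = 3.1155/(0.162−0.028) = 23.2499
P₀ = Σ Dₜ/(1+r)ᵗ + TV_8/(1+r)^8 = 14.7685

C$14.77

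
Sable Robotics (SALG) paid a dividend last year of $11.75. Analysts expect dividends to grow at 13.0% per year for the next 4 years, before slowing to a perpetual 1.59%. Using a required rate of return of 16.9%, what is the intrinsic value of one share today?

$111.28

Two-stage DDM. Project D₁…D_4 at 0.13, terminal growth 0.0159, discount at r = 0.169.
D_1 = 13.2775
D_2 = 15.0036
D_3 = 16.9540
D_4 = 19.1581
Terminal value at t=4: TV = D_5/(r−g) = 19.4627/(0.169−0.0159) = 127.1240
P₀ = 13.2775/(1+0.169)^1 + 15.0036/(1+0.169)^2 + 16.9540/(1+0.169)^3 + 19.1581/(1+0.169)^4 + 127.1240/(1+0.169)^4 = 111.2807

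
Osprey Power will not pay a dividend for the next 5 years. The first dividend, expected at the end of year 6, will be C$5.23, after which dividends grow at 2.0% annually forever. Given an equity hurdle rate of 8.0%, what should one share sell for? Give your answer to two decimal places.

Deferred-dividend DDM. At t=5 the remaining stream is a growing perpetuity with first payment D_6 = 5.23.
V_5 = D_6/(r−g) = 5.23/(0.08−0.02) = 87.1667
P₀ = V_5/(1+r)^5 = 87.1667/(1+0.08)^5 = 59.3242

C$59.32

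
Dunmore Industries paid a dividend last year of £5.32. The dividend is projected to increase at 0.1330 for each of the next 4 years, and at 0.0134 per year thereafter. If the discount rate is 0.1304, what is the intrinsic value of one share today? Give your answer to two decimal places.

£67.91

Two-stage DDM. Project D₁…D_4 at 0.133, terminal growth 0.0134, discount at r = 0.1304.
D_1 = 6.0276
D_2 = 6.8292
D_3 = 7.7375
D_4 = 8.7666
Terminal value at t=4: TV = D_5/(r−g) = 8.8841/(0.1304−0.0134) = 75.9323
P₀ = 6.0276/(1+0.1304)^1 + 6.8292/(1+0.1304)^2 + 7.7375/(1+0.1304)^3 + 8.7666/(1+0.1304)^4 + 75.9323/(1+0.1304)^4 = 67.9074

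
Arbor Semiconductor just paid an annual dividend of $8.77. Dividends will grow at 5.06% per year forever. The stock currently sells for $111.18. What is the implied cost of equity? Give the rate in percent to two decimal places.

Rearranging the constant-growth DDM: r = D₁/P₀ + g.
D₁ = 8.77 × (1 + 0.0506) = 9.2138.
r = 9.2138 / 111.18 + 0.0506 = 0.08287 + 0.0506 = 0.13347

13.35%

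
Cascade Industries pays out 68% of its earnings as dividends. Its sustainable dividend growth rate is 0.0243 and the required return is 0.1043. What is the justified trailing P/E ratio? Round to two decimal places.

Justified trailing P/E = b(1+g)/(r−g) = 0.68×(1+0.0243)/(0.1043−0.0243) = 8.7066

8.71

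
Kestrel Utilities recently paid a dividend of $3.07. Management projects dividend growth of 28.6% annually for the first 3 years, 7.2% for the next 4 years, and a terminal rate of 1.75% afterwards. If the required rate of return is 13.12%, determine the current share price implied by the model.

Three-stage DDM. Project D₁…D_7; terminal Gordon value at t=7 with g = 0.0175; discount at r = 0.1312.
D_1 = 3.9480
D_2 = 5.0772
D_3 = 6.5292
D_4 = 6.9993
D_5 = 7.5033
D_6 = 8.0435
D_7 = 8.6226
TV_7 = 8.7735/(0.1312−0.0175) = 77.1639
P₀ = Σ Dₜ/(1+r)ᵗ + TV_7/(1+r)^7 = 60.3276

$60.33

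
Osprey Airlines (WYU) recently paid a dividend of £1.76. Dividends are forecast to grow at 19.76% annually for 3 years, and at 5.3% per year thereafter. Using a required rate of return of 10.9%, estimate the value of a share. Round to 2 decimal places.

Two-stage DDM. Project D₁…D_3 at 0.1976, terminal growth 0.053, discount at r = 0.109.
D_1 = 2.1078
D_2 = 2.5243
D_3 = 3.0231
Terminal value at t=3: TV = D_4/(r−g) = 3.1833/(0.109−0.053) = 56.8445
P₀ = 2.1078/(1+0.109)^1 + 2.5243/(1+0.109)^2 + 3.0231/(1+0.109)^3 + 56.8445/(1+0.109)^3 = 47.8462

£47.85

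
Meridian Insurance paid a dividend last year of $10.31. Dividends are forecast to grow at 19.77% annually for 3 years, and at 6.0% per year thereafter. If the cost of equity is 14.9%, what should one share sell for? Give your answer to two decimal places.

$172.70

Two-stage DDM. Project D₁…D_3 at 0.1977, terminal growth 0.06, discount at r = 0.149.
D_1 = 12.3483
D_2 = 14.7895
D_3 = 17.7134
Terminal value at t=3: TV = D_4/(r−g) = 18.7762/(0.149−0.06) = 210.9690
P₀ = 12.3483/(1+0.149)^1 + 14.7895/(1+0.149)^2 + 17.7134/(1+0.149)^3 + 210.9690/(1+0.149)^3 = 172.7048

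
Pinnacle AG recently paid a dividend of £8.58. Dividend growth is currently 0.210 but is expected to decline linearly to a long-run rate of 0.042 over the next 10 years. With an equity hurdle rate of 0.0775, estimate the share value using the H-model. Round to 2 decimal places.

£454.86

H-model: P₀ = D₀[(1+g_L) + H(g_S−g_L)]/(r−g_L), with H = 10/2 = 5.
P₀ = 8.58 × [(1+0.042) + 5×(0.21−0.042)] / (0.0775−0.042)
   = 8.58 × 1.8820 / 0.0355 = 454.8608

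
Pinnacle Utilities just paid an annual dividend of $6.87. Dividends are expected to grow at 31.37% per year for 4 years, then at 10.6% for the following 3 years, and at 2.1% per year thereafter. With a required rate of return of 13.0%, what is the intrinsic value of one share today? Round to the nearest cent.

$186.91

Three-stage DDM. Project D₁…D_7; terminal Gordon value at t=7 with g = 0.021; discount at r = 0.13.
D_1 = 9.0251
D_2 = 11.8563
D_3 = 15.5756
D_4 = 20.4617
D_5 = 22.6306
D_6 = 25.0295
D_7 = 27.6826
TV_7 = 28.2639/(0.13−0.021) = 259.3022
P₀ = Σ Dₜ/(1+r)ᵗ + TV_7/(1+r)^7 = 186.9073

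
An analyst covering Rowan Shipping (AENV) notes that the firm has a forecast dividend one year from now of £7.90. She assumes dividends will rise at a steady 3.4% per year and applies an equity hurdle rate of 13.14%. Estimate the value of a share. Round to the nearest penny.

Gordon growth model: P₀ = D₁/(r − g), with D₁ = 7.90 given directly.
P₀ = 7.9000 / (0.1314 − 0.034) = 7.9000 / 0.0974 = 81.1088

£81.11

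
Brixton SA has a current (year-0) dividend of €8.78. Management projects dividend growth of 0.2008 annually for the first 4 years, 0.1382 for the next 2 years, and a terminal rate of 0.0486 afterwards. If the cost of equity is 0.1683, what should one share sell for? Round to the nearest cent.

€137.95

Three-stage DDM. Project D₁…D_6; terminal Gordon value at t=6 with g = 0.0486; discount at r = 0.1683.
D_1 = 10.5430
D_2 = 12.6601
D_3 = 15.2022
D_4 = 18.2548
D_5 = 20.7776
D_6 = 23.6491
TV_6 = 24.7984/(0.1683−0.0486) = 207.1715
P₀ = Σ Dₜ/(1+r)ᵗ + TV_6/(1+r)^6 = 137.9486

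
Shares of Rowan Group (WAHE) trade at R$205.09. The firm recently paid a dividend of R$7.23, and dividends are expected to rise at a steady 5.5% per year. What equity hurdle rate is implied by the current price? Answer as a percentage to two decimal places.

9.22%

Rearranging the constant-growth DDM: r = D₁/P₀ + g.
D₁ = 7.23 × (1 + 0.055) = 7.6277.
r = 7.6277 / 205.09 + 0.055 = 0.03719 + 0.055 = 0.09219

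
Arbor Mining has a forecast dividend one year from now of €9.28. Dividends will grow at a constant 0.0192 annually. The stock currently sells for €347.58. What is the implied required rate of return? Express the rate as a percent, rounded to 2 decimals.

4.59%

Rearranging the constant-growth DDM: r = D₁/P₀ + g.
r = 9.2800 / 347.58 + 0.0192 = 0.02670 + 0.0192 = 0.04590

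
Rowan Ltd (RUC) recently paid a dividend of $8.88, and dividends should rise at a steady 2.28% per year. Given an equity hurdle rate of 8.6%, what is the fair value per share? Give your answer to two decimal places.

Gordon growth model: P₀ = D₁/(r − g). D₁ = 8.88 × (1 + 0.0228) = 9.0825.
P₀ = 9.0825 / (0.086 − 0.0228) = 9.0825 / 0.0632 = 143.7099

$143.71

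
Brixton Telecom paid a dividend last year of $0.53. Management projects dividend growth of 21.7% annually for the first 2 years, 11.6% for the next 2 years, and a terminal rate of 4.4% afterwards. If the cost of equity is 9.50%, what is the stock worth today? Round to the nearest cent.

$16.51

Three-stage DDM. Project D₁…D_4; terminal Gordon value at t=4 with g = 0.044; discount at r = 0.095.
D_1 = 0.6450
D_2 = 0.7850
D_3 = 0.8760
D_4 = 0.9777
TV_4 = 1.0207/(0.095−0.044) = 20.0132
P₀ = Σ Dₜ/(1+r)ᵗ + TV_4/(1+r)^4 = 16.5116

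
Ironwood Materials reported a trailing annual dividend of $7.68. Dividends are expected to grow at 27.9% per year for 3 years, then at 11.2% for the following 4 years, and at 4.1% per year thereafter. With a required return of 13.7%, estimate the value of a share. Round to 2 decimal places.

Three-stage DDM. Project D₁…D_7; terminal Gordon value at t=7 with g = 0.041; discount at r = 0.137.
D_1 = 9.8227
D_2 = 12.5633
D_3 = 16.0684
D_4 = 17.8681
D_5 = 19.8693
D_6 = 22.0947
D_7 = 24.5693
TV_7 = 25.5766/(0.137−0.041) = 266.4229
P₀ = Σ Dₜ/(1+r)ᵗ + TV_7/(1+r)^7 = 179.1195

$179.12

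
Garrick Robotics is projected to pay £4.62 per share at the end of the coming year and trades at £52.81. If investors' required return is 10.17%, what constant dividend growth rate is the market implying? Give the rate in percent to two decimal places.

1.42%

From P₀ = D₁/(r − g), the implied growth is g = r − D₁/P₀.
g = 0.1017 − 4.62/52.81 = 0.1017 − 0.08748 = 0.01422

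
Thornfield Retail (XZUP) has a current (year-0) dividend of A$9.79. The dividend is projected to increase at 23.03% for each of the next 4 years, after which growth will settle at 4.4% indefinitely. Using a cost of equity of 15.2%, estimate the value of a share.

A$169.39

Two-stage DDM. Project D₁…D_4 at 0.2303, terminal growth 0.044, discount at r = 0.152.
D_1 = 12.0446
D_2 = 14.8185
D_3 = 18.2312
D_4 = 22.4299
Terminal value at t=4: TV = D_5/(r−g) = 23.4168/(0.152−0.044) = 216.8221
P₀ = 12.0446/(1+0.152)^1 + 14.8185/(1+0.152)^2 + 18.2312/(1+0.152)^3 + 22.4299/(1+0.152)^4 + 216.8221/(1+0.152)^4 = 169.3921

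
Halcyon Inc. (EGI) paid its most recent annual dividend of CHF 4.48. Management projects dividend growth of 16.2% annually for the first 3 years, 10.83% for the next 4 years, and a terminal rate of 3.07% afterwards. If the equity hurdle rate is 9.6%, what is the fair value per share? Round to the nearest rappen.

CHF 125.21

Three-stage DDM. Project D₁…D_7; terminal Gordon value at t=7 with g = 0.0307; discount at r = 0.096.
D_1 = 5.2058
D_2 = 6.0491
D_3 = 7.0290
D_4 = 7.7903
D_5 = 8.6340
D_6 = 9.5690
D_7 = 10.6054
TV_7 = 10.9310/(0.096−0.0307) = 167.3959
P₀ = Σ Dₜ/(1+r)ᵗ + TV_7/(1+r)^7 = 125.2061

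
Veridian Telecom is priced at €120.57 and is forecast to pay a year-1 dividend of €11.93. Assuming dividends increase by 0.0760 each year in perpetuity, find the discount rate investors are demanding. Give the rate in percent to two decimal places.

Rearranging the constant-growth DDM: r = D₁/P₀ + g.
r = 11.9300 / 120.57 + 0.076 = 0.09895 + 0.076 = 0.17495

17.49%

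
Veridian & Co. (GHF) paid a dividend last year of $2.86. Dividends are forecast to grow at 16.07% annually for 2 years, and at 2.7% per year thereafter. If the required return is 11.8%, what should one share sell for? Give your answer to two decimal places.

Two-stage DDM. Project D₁…D_2 at 0.1607, terminal growth 0.027, discount at r = 0.118.
D_1 = 3.3196
D_2 = 3.8531
Terminal value at t=2: TV = D_3/(r−g) = 3.9571/(0.118−0.027) = 43.4846
P₀ = 3.3196/(1+0.118)^1 + 3.8531/(1+0.118)^2 + 43.4846/(1+0.118)^2 = 40.8416

$40.84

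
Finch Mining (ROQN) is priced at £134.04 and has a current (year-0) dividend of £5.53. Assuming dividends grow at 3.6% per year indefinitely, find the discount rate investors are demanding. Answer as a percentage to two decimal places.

7.87%

Rearranging the constant-growth DDM: r = D₁/P₀ + g.
D₁ = 5.53 × (1 + 0.036) = 5.7291.
r = 5.7291 / 134.04 + 0.036 = 0.04274 + 0.036 = 0.07874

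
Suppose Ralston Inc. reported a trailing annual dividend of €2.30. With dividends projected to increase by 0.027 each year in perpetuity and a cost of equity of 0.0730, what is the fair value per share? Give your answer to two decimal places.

Gordon growth model: P₀ = D₁/(r − g). D₁ = 2.30 × (1 + 0.027) = 2.3621.
P₀ = 2.3621 / (0.073 − 0.027) = 2.3621 / 0.046 = 51.3500

€51.35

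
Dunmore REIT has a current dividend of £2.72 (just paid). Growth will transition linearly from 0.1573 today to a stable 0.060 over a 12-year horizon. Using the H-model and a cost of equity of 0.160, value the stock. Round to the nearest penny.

H-model: P₀ = D₀[(1+g_L) + H(g_S−g_L)]/(r−g_L), with H = 12/2 = 6.
P₀ = 2.72 × [(1+0.06) + 6×(0.1573−0.06)] / (0.16−0.06)
   = 2.72 × 1.6438 / 0.1 = 44.7114

£44.71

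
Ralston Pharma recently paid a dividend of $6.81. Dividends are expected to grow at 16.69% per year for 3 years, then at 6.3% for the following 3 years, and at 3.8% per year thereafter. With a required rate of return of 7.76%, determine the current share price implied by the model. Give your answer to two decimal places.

$266.82

Three-stage DDM. Project D₁…D_6; terminal Gordon value at t=6 with g = 0.038; discount at r = 0.0776.
D_1 = 7.9466
D_2 = 9.2729
D_3 = 10.8205
D_4 = 11.5022
D_5 = 12.2268
D_6 = 12.9971
TV_6 = 13.4910/(0.0776−0.038) = 340.6826
P₀ = Σ Dₜ/(1+r)ᵗ + TV_6/(1+r)^6 = 266.8247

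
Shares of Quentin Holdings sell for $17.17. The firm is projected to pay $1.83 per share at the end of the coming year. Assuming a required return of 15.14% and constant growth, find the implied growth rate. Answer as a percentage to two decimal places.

From P₀ = D₁/(r − g), the implied growth is g = r − D₁/P₀.
g = 0.1514 − 1.83/17.17 = 0.1514 − 0.10658 = 0.04482

4.48%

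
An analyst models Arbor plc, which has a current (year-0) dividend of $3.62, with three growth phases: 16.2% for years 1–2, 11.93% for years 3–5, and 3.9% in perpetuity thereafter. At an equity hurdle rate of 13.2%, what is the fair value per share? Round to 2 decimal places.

$59.92

Three-stage DDM. Project D₁…D_5; terminal Gordon value at t=5 with g = 0.039; discount at r = 0.132.
D_1 = 4.2064
D_2 = 4.8879
D_3 = 5.4710
D_4 = 6.1237
D_5 = 6.8543
TV_5 = 7.1216/(0.132−0.039) = 76.5760
P₀ = Σ Dₜ/(1+r)ᵗ + TV_5/(1+r)^5 = 59.9153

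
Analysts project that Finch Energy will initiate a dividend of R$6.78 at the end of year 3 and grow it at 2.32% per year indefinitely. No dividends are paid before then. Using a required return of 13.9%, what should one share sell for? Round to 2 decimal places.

Deferred-dividend DDM. At t=2 the remaining stream is a growing perpetuity with first payment D_3 = 6.78.
V_2 = D_3/(r−g) = 6.78/(0.139−0.0232) = 58.5492
P₀ = V_2/(1+r)^2 = 58.5492/(1+0.139)^2 = 45.1309

R$45.13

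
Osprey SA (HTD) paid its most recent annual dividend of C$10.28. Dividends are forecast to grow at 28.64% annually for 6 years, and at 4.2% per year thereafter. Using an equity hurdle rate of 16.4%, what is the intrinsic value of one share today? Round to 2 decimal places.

Two-stage DDM. Project D₁…D_6 at 0.2864, terminal growth 0.042, discount at r = 0.164.
D_1 = 13.2242
D_2 = 17.0116
D_3 = 21.8837
D_4 = 28.1512
D_5 = 36.2137
D_6 = 46.5853
Terminal value at t=6: TV = D_7/(r−g) = 48.5419/(0.164−0.042) = 397.8847
P₀ = 13.2242/(1+0.164)^1 + 17.0116/(1+0.164)^2 + 21.8837/(1+0.164)^3 + 28.1512/(1+0.164)^4 + 36.2137/(1+0.164)^5 + 46.5853/(1+0.164)^6 + 397.8847/(1+0.164)^6 = 248.7752

C$248.78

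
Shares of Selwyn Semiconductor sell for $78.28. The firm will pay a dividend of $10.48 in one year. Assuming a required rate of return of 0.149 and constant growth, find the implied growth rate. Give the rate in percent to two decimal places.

From P₀ = D₁/(r − g), the implied growth is g = r − D₁/P₀.
g = 0.149 − 10.48/78.28 = 0.149 − 0.13388 = 0.01512

1.51%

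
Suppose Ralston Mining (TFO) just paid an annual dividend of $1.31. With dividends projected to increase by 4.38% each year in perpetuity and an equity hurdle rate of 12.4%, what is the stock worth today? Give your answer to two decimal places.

$17.05

Gordon growth model: P₀ = D₁/(r − g). D₁ = 1.31 × (1 + 0.0438) = 1.3674.
P₀ = 1.3674 / (0.124 − 0.0438) = 1.3674 / 0.0802 = 17.0496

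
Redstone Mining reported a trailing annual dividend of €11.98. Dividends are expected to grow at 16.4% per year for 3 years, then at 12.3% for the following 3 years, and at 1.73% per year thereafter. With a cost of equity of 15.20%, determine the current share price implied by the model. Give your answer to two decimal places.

Three-stage DDM. Project D₁…D_6; terminal Gordon value at t=6 with g = 0.0173; discount at r = 0.152.
D_1 = 13.9447
D_2 = 16.2317
D_3 = 18.8936
D_4 = 21.2176
D_5 = 23.8273
D_6 = 26.7581
TV_6 = 27.2210/(0.152−0.0173) = 202.0861
P₀ = Σ Dₜ/(1+r)ᵗ + TV_6/(1+r)^6 = 158.3946

€158.39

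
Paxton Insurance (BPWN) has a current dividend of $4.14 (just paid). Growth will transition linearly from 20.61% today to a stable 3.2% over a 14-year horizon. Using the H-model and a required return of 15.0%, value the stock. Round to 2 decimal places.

$78.97

H-model: P₀ = D₀[(1+g_L) + H(g_S−g_L)]/(r−g_L), with H = 14/2 = 7.
P₀ = 4.14 × [(1+0.032) + 7×(0.2061−0.032)] / (0.15−0.032)
   = 4.14 × 2.2507 / 0.118 = 78.9652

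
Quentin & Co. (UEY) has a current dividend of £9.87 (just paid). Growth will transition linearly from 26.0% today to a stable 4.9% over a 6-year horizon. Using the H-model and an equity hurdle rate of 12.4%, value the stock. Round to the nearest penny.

£221.35

H-model: P₀ = D₀[(1+g_L) + H(g_S−g_L)]/(r−g_L), with H = 6/2 = 3.
P₀ = 9.87 × [(1+0.049) + 3×(0.26−0.049)] / (0.124−0.049)
   = 9.87 × 1.6820 / 0.075 = 221.3512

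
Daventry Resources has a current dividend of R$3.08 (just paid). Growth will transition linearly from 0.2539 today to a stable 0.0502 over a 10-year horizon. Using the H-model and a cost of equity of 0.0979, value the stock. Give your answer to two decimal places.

R$133.58

H-model: P₀ = D₀[(1+g_L) + H(g_S−g_L)]/(r−g_L), with H = 10/2 = 5.
P₀ = 3.08 × [(1+0.0502) + 5×(0.2539−0.0502)] / (0.0979−0.0502)
   = 3.08 × 2.0687 / 0.0477 = 133.5764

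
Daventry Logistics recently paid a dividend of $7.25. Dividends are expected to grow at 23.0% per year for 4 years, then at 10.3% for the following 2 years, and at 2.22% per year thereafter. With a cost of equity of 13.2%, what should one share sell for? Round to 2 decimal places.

Three-stage DDM. Project D₁…D_6; terminal Gordon value at t=6 with g = 0.0222; discount at r = 0.132.
D_1 = 8.9175
D_2 = 10.9685
D_3 = 13.4913
D_4 = 16.5943
D_5 = 18.3035
D_6 = 20.1888
TV_6 = 20.6369/(0.132−0.0222) = 187.9503
P₀ = Σ Dₜ/(1+r)ᵗ + TV_6/(1+r)^6 = 144.6087

$144.61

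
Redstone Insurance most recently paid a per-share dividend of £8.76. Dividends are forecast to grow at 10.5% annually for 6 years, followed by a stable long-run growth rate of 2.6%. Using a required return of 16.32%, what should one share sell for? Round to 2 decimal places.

£92.23

Two-stage DDM. Project D₁…D_6 at 0.105, terminal growth 0.026, discount at r = 0.1632.
D_1 = 9.6798
D_2 = 10.6962
D_3 = 11.8193
D_4 = 13.0603
D_5 = 14.4316
D_6 = 15.9470
Terminal value at t=6: TV = D_7/(r−g) = 16.3616/(0.1632−0.026) = 119.2535
P₀ = 9.6798/(1+0.1632)^1 + 10.6962/(1+0.1632)^2 + 11.8193/(1+0.1632)^3 + 13.0603/(1+0.1632)^4 + 14.4316/(1+0.1632)^5 + 15.9470/(1+0.1632)^6 + 119.2535/(1+0.1632)^6 = 92.2302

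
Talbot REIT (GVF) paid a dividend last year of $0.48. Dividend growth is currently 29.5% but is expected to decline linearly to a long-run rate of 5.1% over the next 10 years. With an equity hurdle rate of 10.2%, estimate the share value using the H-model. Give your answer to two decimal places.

$21.37

H-model: P₀ = D₀[(1+g_L) + H(g_S−g_L)]/(r−g_L), with H = 10/2 = 5.
P₀ = 0.48 × [(1+0.051) + 5×(0.295−0.051)] / (0.102−0.051)
   = 0.48 × 2.2710 / 0.051 = 21.3741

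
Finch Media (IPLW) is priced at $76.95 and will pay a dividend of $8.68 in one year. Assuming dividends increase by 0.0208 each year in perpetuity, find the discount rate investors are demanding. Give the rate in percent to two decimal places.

13.36%

Rearranging the constant-growth DDM: r = D₁/P₀ + g.
r = 8.6800 / 76.95 + 0.0208 = 0.11280 + 0.0208 = 0.13360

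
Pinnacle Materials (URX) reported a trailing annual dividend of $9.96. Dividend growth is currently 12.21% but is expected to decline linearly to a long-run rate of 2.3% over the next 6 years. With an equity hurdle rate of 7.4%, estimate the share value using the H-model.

$257.85

H-model: P₀ = D₀[(1+g_L) + H(g_S−g_L)]/(r−g_L), with H = 6/2 = 3.
P₀ = 9.96 × [(1+0.023) + 3×(0.1221−0.023)] / (0.074−0.023)
   = 9.96 × 1.3203 / 0.051 = 257.8468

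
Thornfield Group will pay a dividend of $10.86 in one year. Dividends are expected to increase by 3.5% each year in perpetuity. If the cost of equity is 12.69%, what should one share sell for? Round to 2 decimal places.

Gordon growth model: P₀ = D₁/(r − g), with D₁ = 10.86 given directly.
P₀ = 10.8600 / (0.1269 − 0.035) = 10.8600 / 0.0919 = 118.1719

$118.17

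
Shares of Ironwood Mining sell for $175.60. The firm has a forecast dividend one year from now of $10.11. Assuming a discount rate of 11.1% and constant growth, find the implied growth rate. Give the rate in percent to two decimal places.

From P₀ = D₁/(r − g), the implied growth is g = r − D₁/P₀.
g = 0.111 − 10.11/175.60 = 0.111 − 0.05757 = 0.05343

5.34%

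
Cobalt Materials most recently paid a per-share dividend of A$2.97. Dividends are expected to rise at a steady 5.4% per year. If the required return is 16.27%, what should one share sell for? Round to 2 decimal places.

Gordon growth model: P₀ = D₁/(r − g). D₁ = 2.97 × (1 + 0.054) = 3.1304.
P₀ = 3.1304 / (0.1627 − 0.054) = 3.1304 / 0.1087 = 28.7983

A$28.80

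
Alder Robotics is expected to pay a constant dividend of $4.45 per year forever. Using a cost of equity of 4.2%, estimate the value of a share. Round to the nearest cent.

$105.95

Zero-growth DDM (perpetuity): P₀ = D/r = 4.45 / 0.042 = 105.9524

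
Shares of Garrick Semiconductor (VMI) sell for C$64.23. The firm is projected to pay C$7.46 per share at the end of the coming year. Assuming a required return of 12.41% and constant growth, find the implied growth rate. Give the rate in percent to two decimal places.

0.80%

From P₀ = D₁/(r − g), the implied growth is g = r − D₁/P₀.
g = 0.1241 − 7.46/64.23 = 0.1241 − 0.11615 = 0.00795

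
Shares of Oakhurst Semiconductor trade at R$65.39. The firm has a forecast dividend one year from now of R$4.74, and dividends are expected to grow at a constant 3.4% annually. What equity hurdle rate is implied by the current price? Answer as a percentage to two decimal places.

Rearranging the constant-growth DDM: r = D₁/P₀ + g.
r = 4.7400 / 65.39 + 0.034 = 0.07249 + 0.034 = 0.10649

10.65%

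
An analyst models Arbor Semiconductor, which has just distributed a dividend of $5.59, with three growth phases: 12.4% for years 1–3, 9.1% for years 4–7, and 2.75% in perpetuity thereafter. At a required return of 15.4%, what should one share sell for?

Three-stage DDM. Project D₁…D_7; terminal Gordon value at t=7 with g = 0.0275; discount at r = 0.154.
D_1 = 6.2832
D_2 = 7.0623
D_3 = 7.9380
D_4 = 8.6604
D_5 = 9.4484
D_6 = 10.3083
D_7 = 11.2463
TV_7 = 11.5556/(0.154−0.0275) = 91.3484
P₀ = Σ Dₜ/(1+r)ᵗ + TV_7/(1+r)^7 = 67.4207

$67.42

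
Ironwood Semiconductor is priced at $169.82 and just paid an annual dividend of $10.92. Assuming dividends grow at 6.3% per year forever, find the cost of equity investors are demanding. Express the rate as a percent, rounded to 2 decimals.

Rearranging the constant-growth DDM: r = D₁/P₀ + g.
D₁ = 10.92 × (1 + 0.063) = 11.6080.
r = 11.6080 / 169.82 + 0.063 = 0.06835 + 0.063 = 0.13135

13.14%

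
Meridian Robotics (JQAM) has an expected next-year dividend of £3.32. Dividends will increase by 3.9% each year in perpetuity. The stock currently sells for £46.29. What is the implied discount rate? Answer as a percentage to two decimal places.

11.07%

Rearranging the constant-growth DDM: r = D₁/P₀ + g.
r = 3.3200 / 46.29 + 0.039 = 0.07172 + 0.039 = 0.11072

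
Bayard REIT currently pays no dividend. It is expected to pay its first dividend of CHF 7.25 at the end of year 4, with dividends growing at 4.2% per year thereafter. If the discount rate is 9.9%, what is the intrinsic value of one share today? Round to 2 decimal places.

CHF 95.82

Deferred-dividend DDM. At t=3 the remaining stream is a growing perpetuity with first payment D_4 = 7.25.
V_3 = D_4/(r−g) = 7.25/(0.099−0.042) = 127.1930
P₀ = V_3/(1+r)^3 = 127.1930/(1+0.099)^3 = 95.8231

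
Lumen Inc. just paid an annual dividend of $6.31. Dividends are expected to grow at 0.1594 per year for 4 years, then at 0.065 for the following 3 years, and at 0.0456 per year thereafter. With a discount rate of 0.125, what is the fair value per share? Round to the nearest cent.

Three-stage DDM. Project D₁…D_7; terminal Gordon value at t=7 with g = 0.0456; discount at r = 0.125.
D_1 = 7.3158
D_2 = 8.4820
D_3 = 9.8340
D_4 = 11.4015
D_5 = 12.1426
D_6 = 12.9319
D_7 = 13.7725
TV_7 = 14.4005/(0.125−0.0456) = 181.3662
P₀ = Σ Dₜ/(1+r)ᵗ + TV_7/(1+r)^7 = 125.9075

$125.91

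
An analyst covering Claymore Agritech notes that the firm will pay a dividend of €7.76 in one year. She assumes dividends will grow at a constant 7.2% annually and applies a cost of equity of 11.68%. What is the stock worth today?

Gordon growth model: P₀ = D₁/(r − g), with D₁ = 7.76 given directly.
P₀ = 7.7600 / (0.1168 − 0.072) = 7.7600 / 0.0448 = 173.2143

€173.21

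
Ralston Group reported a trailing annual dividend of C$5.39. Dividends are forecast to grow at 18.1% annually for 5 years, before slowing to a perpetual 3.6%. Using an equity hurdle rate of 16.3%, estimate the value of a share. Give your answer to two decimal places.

Two-stage DDM. Project D₁…D_5 at 0.181, terminal growth 0.036, discount at r = 0.163.
D_1 = 6.3656
D_2 = 7.5178
D_3 = 8.8785
D_4 = 10.4855
D_5 = 12.3834
Terminal value at t=5: TV = D_6/(r−g) = 12.8292/(0.163−0.036) = 101.0170
P₀ = 6.3656/(1+0.163)^1 + 7.5178/(1+0.163)^2 + 8.8785/(1+0.163)^3 + 10.4855/(1+0.163)^4 + 12.3834/(1+0.163)^5 + 101.0170/(1+0.163)^5 = 75.7058

C$75.71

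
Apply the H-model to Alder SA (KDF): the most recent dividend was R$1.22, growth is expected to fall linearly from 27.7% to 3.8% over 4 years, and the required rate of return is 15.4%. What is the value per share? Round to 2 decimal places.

H-model: P₀ = D₀[(1+g_L) + H(g_S−g_L)]/(r−g_L), with H = 4/2 = 2.
P₀ = 1.22 × [(1+0.038) + 2×(0.277−0.038)] / (0.154−0.038)
   = 1.22 × 1.5160 / 0.116 = 15.9441

R$15.94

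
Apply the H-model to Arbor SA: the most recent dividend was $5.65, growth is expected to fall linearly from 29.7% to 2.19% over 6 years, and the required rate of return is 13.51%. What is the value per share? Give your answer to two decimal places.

H-model: P₀ = D₀[(1+g_L) + H(g_S−g_L)]/(r−g_L), with H = 6/2 = 3.
P₀ = 5.65 × [(1+0.0219) + 3×(0.297−0.0219)] / (0.1351−0.0219)
   = 5.65 × 1.8472 / 0.1132 = 92.1968

$92.20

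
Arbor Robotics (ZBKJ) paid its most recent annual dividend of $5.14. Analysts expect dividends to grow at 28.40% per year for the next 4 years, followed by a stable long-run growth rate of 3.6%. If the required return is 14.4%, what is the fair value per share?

Two-stage DDM. Project D₁…D_4 at 0.284, terminal growth 0.036, discount at r = 0.144.
D_1 = 6.5998
D_2 = 8.4741
D_3 = 10.8807
D_4 = 13.9709
Terminal value at t=4: TV = D_5/(r−g) = 14.4738/(0.144−0.036) = 134.0168
P₀ = 6.5998/(1+0.144)^1 + 8.4741/(1+0.144)^2 + 10.8807/(1+0.144)^3 + 13.9709/(1+0.144)^4 + 134.0168/(1+0.144)^4 = 105.9130

$105.91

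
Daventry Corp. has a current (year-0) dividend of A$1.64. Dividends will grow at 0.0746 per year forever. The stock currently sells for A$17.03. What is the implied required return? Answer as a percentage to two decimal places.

17.81%

Rearranging the constant-growth DDM: r = D₁/P₀ + g.
D₁ = 1.64 × (1 + 0.0746) = 1.7623.
r = 1.7623 / 17.03 + 0.0746 = 0.10348 + 0.0746 = 0.17808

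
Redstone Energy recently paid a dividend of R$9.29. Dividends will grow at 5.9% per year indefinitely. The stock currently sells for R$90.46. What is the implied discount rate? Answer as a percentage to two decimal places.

16.78%

Rearranging the constant-growth DDM: r = D₁/P₀ + g.
D₁ = 9.29 × (1 + 0.059) = 9.8381.
r = 9.8381 / 90.46 + 0.059 = 0.10876 + 0.059 = 0.16776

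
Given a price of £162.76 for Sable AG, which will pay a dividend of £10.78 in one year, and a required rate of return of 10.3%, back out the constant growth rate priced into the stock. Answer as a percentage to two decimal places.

From P₀ = D₁/(r − g), the implied growth is g = r − D₁/P₀.
g = 0.103 − 10.78/162.76 = 0.103 − 0.06623 = 0.03677

3.68%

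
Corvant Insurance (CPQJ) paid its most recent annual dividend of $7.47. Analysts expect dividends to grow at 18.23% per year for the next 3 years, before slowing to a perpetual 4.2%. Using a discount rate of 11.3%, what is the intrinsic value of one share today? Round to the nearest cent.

$156.73

Two-stage DDM. Project D₁…D_3 at 0.1823, terminal growth 0.042, discount at r = 0.113.
D_1 = 8.8318
D_2 = 10.4418
D_3 = 12.3454
Terminal value at t=3: TV = D_4/(r−g) = 12.8639/(0.113−0.042) = 181.1812
P₀ = 8.8318/(1+0.113)^1 + 10.4418/(1+0.113)^2 + 12.3454/(1+0.113)^3 + 181.1812/(1+0.113)^3 = 156.7281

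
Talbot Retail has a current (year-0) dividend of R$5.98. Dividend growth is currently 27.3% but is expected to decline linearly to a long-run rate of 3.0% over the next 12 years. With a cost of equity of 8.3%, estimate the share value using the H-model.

H-model: P₀ = D₀[(1+g_L) + H(g_S−g_L)]/(r−g_L), with H = 12/2 = 6.
P₀ = 5.98 × [(1+0.03) + 6×(0.273−0.03)] / (0.083−0.03)
   = 5.98 × 2.4880 / 0.053 = 280.7215

R$280.72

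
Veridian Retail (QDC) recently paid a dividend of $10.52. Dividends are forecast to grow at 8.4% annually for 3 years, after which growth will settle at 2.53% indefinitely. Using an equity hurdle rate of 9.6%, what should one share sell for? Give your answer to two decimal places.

$178.48

Two-stage DDM. Project D₁…D_3 at 0.084, terminal growth 0.0253, discount at r = 0.096.
D_1 = 11.4037
D_2 = 12.3616
D_3 = 13.4000
Terminal value at t=3: TV = D_4/(r−g) = 13.7390/(0.096−0.0253) = 194.3279
P₀ = 11.4037/(1+0.096)^1 + 12.3616/(1+0.096)^2 + 13.4000/(1+0.096)^3 + 194.3279/(1+0.096)^3 = 178.4798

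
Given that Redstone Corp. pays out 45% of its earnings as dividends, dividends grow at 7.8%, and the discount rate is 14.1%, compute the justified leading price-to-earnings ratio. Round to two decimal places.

7.14

Justified leading P/E = b/(r−g) = 0.45/(0.141−0.078) = 7.1429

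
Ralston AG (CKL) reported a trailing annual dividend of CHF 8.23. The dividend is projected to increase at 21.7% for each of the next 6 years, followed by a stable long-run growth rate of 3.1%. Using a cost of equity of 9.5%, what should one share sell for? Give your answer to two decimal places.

CHF 322.52

Two-stage DDM. Project D₁…D_6 at 0.217, terminal growth 0.031, discount at r = 0.095.
D_1 = 10.0159
D_2 = 12.1894
D_3 = 14.8345
D_4 = 18.0535
D_5 = 21.9711
D_6 = 26.7389
Terminal value at t=6: TV = D_7/(r−g) = 27.5678/(0.095−0.031) = 430.7467
P₀ = 10.0159/(1+0.095)^1 + 12.1894/(1+0.095)^2 + 14.8345/(1+0.095)^3 + 18.0535/(1+0.095)^4 + 21.9711/(1+0.095)^5 + 26.7389/(1+0.095)^6 + 430.7467/(1+0.095)^6 = 322.5210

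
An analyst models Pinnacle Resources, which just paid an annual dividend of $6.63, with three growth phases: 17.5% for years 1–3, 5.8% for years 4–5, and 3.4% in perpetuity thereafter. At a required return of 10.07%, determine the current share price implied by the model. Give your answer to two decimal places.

$153.42

Three-stage DDM. Project D₁…D_5; terminal Gordon value at t=5 with g = 0.034; discount at r = 0.1007.
D_1 = 7.7903
D_2 = 9.1535
D_3 = 10.7554
D_4 = 11.3792
D_5 = 12.0392
TV_5 = 12.4486/(0.1007−0.034) = 186.6350
P₀ = Σ Dₜ/(1+r)ᵗ + TV_5/(1+r)^5 = 153.4199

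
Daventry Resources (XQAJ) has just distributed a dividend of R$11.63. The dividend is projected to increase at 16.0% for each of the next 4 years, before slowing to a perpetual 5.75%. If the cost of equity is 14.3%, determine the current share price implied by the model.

R$200.87

Two-stage DDM. Project D₁…D_4 at 0.16, terminal growth 0.0575, discount at r = 0.143.
D_1 = 13.4908
D_2 = 15.6493
D_3 = 18.1532
D_4 = 21.0577
Terminal value at t=4: TV = D_5/(r−g) = 22.2686/(0.143−0.0575) = 260.4509
P₀ = 13.4908/(1+0.143)^1 + 15.6493/(1+0.143)^2 + 18.1532/(1+0.143)^3 + 21.0577/(1+0.143)^4 + 260.4509/(1+0.143)^4 = 200.8709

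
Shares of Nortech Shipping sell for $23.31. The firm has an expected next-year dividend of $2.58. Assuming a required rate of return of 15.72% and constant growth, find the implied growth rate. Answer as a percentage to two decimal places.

From P₀ = D₁/(r − g), the implied growth is g = r − D₁/P₀.
g = 0.1572 − 2.58/23.31 = 0.1572 − 0.11068 = 0.04652

4.65%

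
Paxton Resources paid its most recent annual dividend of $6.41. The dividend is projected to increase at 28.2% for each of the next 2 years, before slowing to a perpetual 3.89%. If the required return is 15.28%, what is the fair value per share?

Two-stage DDM. Project D₁…D_2 at 0.282, terminal growth 0.0389, discount at r = 0.1528.
D_1 = 8.2176
D_2 = 10.5350
Terminal value at t=2: TV = D_3/(r−g) = 10.9448/(0.1528−0.0389) = 96.0913
P₀ = 8.2176/(1+0.1528)^1 + 10.5350/(1+0.1528)^2 + 96.0913/(1+0.1528)^2 = 87.3620

$87.36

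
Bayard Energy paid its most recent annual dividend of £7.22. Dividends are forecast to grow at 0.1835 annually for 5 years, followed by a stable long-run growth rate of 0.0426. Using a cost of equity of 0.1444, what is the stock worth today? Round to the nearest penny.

Two-stage DDM. Project D₁…D_5 at 0.1835, terminal growth 0.0426, discount at r = 0.1444.
D_1 = 8.5449
D_2 = 10.1129
D_3 = 11.9686
D_4 = 14.1648
D_5 = 16.7640
Terminal value at t=5: TV = D_6/(r−g) = 17.4782/(0.1444−0.0426) = 171.6914
P₀ = 8.5449/(1+0.1444)^1 + 10.1129/(1+0.1444)^2 + 11.9686/(1+0.1444)^3 + 14.1648/(1+0.1444)^4 + 16.7640/(1+0.1444)^5 + 171.6914/(1+0.1444)^5 = 127.4432

£127.44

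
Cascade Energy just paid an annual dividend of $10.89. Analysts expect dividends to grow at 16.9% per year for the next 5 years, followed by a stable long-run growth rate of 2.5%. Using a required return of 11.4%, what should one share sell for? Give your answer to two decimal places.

Two-stage DDM. Project D₁…D_5 at 0.169, terminal growth 0.025, discount at r = 0.114.
D_1 = 12.7304
D_2 = 14.8818
D_3 = 17.3969
D_4 = 20.3370
D_5 = 23.7739
Terminal value at t=5: TV = D_6/(r−g) = 24.3682/(0.114−0.025) = 273.8005
P₀ = 12.7304/(1+0.114)^1 + 14.8818/(1+0.114)^2 + 17.3969/(1+0.114)^3 + 20.3370/(1+0.114)^4 + 23.7739/(1+0.114)^5 + 273.8005/(1+0.114)^5 = 222.6568

$222.66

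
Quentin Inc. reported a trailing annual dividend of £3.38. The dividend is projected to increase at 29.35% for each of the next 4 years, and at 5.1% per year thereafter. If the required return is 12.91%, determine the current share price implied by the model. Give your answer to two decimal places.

£97.56

Two-stage DDM. Project D₁…D_4 at 0.2935, terminal growth 0.051, discount at r = 0.1291.
D_1 = 4.3720
D_2 = 5.6552
D_3 = 7.3150
D_4 = 9.4620
Terminal value at t=4: TV = D_5/(r−g) = 9.9446/(0.1291−0.051) = 127.3310
P₀ = 4.3720/(1+0.1291)^1 + 5.6552/(1+0.1291)^2 + 7.3150/(1+0.1291)^3 + 9.4620/(1+0.1291)^4 + 127.3310/(1+0.1291)^4 = 97.5554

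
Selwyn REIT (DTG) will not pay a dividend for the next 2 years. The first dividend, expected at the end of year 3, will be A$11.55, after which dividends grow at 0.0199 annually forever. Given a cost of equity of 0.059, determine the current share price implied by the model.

Deferred-dividend DDM. At t=2 the remaining stream is a growing perpetuity with first payment D_3 = 11.55.
V_2 = D_3/(r−g) = 11.55/(0.059−0.0199) = 295.3964
P₀ = V_2/(1+r)^2 = 295.3964/(1+0.059)^2 = 263.3985

A$263.40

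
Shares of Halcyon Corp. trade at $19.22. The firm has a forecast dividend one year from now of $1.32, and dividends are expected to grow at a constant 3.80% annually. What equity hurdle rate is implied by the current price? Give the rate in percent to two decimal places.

10.67%

Rearranging the constant-growth DDM: r = D₁/P₀ + g.
r = 1.3200 / 19.22 + 0.038 = 0.06868 + 0.038 = 0.10668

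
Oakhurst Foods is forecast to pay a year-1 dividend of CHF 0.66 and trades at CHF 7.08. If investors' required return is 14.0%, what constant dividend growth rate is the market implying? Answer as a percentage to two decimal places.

4.68%

From P₀ = D₁/(r − g), the implied growth is g = r − D₁/P₀.
g = 0.14 − 0.66/7.08 = 0.14 − 0.09322 = 0.04678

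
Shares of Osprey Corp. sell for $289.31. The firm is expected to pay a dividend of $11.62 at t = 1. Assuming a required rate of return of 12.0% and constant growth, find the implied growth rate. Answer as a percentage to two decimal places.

7.98%

From P₀ = D₁/(r − g), the implied growth is g = r − D₁/P₀.
g = 0.12 − 11.62/289.31 = 0.12 − 0.04016 = 0.07984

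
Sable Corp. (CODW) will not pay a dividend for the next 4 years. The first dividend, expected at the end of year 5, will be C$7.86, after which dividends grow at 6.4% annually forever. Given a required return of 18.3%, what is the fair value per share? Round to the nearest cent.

Deferred-dividend DDM. At t=4 the remaining stream is a growing perpetuity with first payment D_5 = 7.86.
V_4 = D_5/(r−g) = 7.86/(0.183−0.064) = 66.0504
P₀ = V_4/(1+r)^4 = 66.0504/(1+0.183)^4 = 33.7238

C$33.72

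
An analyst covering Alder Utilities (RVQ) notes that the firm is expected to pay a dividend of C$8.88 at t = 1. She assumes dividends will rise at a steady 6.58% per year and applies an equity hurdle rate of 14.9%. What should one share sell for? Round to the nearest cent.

Gordon growth model: P₀ = D₁/(r − g), with D₁ = 8.88 given directly.
P₀ = 8.8800 / (0.149 − 0.0658) = 8.8800 / 0.0832 = 106.7308

C$106.73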